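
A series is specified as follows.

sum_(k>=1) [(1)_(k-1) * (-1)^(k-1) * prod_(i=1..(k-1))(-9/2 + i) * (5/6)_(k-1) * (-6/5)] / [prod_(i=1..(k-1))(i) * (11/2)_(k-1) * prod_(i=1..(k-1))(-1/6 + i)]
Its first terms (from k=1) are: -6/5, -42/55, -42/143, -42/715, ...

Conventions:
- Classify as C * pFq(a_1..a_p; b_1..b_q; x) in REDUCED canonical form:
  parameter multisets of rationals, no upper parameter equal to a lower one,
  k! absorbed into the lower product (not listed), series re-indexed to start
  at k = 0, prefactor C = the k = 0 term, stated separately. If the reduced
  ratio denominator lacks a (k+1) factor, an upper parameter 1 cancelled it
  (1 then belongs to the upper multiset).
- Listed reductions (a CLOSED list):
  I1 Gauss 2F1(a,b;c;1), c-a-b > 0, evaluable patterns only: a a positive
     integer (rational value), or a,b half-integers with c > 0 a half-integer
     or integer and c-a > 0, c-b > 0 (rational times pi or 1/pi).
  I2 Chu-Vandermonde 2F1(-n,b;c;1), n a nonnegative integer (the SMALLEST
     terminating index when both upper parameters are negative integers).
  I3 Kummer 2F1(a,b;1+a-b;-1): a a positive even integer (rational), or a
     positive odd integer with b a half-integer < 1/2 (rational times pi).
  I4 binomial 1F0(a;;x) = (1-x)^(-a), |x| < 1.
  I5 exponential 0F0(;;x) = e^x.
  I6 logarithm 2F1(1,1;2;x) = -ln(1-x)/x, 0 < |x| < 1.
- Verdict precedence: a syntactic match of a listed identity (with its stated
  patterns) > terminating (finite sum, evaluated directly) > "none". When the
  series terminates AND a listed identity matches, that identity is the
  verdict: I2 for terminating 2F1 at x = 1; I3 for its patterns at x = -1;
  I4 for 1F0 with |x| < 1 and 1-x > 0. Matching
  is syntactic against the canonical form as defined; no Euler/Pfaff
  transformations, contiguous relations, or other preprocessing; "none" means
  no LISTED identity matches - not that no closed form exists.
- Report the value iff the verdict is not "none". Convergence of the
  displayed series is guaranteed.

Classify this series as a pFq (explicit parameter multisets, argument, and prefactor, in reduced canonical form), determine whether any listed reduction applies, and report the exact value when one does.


Prefactor -6/5, argument -1: 2F1 with upper {-7/2, 1} over lower {11/2}. Verdict at x = -1: the Kummer evaluation I3 matches (x = -1; c = 11/2 equals 1+a-b for upper {-7/2, 1}: listed pattern). Value: (-189/256) * pi.

The tell: t_0 = -6/5 here, and the lower running product (C = -6/5) is a rising factorial.
Term ratio: r(k) = (-1) * (k-7/2) (k+1) / [(k+11/2) (k+1)] - poly over poly, x = (-1) from leading terms; C = -6/5 at k = 0.


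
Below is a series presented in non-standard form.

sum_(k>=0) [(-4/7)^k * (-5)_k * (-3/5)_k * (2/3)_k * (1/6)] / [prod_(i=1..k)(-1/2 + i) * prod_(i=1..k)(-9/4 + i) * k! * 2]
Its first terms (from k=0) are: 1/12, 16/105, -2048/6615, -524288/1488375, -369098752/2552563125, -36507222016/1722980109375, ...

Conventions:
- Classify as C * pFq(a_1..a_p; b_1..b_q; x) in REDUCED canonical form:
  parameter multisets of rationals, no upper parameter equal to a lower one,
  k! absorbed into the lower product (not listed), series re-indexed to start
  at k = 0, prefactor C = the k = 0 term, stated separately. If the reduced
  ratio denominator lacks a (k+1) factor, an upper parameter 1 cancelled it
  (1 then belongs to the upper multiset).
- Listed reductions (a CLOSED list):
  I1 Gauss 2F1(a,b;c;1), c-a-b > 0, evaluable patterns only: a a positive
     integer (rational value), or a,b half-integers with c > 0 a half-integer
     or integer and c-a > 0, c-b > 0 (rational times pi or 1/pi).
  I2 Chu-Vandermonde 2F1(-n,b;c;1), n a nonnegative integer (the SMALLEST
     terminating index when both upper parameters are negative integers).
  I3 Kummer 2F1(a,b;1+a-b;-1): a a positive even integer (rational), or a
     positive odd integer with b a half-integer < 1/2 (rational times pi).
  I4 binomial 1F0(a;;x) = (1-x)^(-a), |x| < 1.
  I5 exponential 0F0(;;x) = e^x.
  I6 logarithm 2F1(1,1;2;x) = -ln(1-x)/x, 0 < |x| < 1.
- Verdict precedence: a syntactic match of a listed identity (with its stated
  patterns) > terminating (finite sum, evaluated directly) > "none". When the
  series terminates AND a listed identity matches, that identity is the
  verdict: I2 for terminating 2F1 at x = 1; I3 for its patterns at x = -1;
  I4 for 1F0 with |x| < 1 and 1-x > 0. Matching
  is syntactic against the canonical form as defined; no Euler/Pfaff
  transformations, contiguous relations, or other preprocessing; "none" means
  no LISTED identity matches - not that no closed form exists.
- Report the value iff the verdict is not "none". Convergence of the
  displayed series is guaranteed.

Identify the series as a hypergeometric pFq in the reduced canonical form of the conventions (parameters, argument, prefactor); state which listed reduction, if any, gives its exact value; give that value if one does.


Canonical form: C = 1/12 times 3F2 with upper {-5, -3/5, 2/3}, lower {-5/4, 1/2}, x = -4/7. Verdict: terminating - upper -5 stops the sum at k = 5; the 6 terms are added exactly. Value: -4079521399339/6891920437500.

First insight: x = (-4/7) and the constant factors (prefactor 1/12) combine into one prefactor.
Consecutive-term ratio: r(k) = (-4/7) * (k-5) (k-3/5) (k+2/3) / [(k-5/4) (k+1/2) (k+1)] - rational in k. x = (-4/7); t_0 = 1/12; negate the roots.


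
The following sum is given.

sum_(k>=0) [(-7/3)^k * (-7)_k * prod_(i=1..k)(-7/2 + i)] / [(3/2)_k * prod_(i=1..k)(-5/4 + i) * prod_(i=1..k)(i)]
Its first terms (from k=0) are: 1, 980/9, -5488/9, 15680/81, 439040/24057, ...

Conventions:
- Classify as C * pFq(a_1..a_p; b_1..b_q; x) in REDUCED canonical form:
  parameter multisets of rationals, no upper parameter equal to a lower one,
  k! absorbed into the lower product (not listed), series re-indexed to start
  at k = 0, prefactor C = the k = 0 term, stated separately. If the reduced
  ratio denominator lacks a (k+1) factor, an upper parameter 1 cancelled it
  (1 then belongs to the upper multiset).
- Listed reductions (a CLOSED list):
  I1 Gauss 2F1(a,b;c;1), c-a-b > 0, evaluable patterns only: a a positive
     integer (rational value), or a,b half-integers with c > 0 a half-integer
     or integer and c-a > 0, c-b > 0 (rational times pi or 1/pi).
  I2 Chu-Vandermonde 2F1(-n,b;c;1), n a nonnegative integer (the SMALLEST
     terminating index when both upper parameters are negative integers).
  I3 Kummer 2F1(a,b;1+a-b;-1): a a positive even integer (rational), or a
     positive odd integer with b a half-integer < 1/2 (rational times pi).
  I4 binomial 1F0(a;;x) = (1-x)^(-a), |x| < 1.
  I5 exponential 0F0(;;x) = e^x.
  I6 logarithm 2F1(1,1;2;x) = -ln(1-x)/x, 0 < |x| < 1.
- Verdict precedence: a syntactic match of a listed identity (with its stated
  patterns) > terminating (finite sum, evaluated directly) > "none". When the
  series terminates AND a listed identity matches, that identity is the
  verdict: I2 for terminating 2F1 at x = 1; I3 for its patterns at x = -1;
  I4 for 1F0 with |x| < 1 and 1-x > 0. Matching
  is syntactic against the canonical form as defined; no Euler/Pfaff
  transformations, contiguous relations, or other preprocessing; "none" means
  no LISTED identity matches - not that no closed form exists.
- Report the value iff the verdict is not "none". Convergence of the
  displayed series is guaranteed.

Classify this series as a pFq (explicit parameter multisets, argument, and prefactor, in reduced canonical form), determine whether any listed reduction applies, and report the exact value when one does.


The series (x = -7/3) is 2F2: upper {-7, -5/2}, lower {-1/4, 3/2}, prefactor 1. Verdict: terminating - no listed pattern fits, but -7 in the upper list cuts the series at k = 7; direct evaluation. Value: -34836289070977/121771024947.

Key step: t_0 being 1, the running product (prefactor 1) telescopes to a rising factorial.
Consecutive-term ratio: r(k) = (-7/3) * (k-7) (k-5/2) / [(k-1/4) (k+3/2) (k+1)] - rational in k, leading ratio (-7/3); with t_0 = 1, classification follows.


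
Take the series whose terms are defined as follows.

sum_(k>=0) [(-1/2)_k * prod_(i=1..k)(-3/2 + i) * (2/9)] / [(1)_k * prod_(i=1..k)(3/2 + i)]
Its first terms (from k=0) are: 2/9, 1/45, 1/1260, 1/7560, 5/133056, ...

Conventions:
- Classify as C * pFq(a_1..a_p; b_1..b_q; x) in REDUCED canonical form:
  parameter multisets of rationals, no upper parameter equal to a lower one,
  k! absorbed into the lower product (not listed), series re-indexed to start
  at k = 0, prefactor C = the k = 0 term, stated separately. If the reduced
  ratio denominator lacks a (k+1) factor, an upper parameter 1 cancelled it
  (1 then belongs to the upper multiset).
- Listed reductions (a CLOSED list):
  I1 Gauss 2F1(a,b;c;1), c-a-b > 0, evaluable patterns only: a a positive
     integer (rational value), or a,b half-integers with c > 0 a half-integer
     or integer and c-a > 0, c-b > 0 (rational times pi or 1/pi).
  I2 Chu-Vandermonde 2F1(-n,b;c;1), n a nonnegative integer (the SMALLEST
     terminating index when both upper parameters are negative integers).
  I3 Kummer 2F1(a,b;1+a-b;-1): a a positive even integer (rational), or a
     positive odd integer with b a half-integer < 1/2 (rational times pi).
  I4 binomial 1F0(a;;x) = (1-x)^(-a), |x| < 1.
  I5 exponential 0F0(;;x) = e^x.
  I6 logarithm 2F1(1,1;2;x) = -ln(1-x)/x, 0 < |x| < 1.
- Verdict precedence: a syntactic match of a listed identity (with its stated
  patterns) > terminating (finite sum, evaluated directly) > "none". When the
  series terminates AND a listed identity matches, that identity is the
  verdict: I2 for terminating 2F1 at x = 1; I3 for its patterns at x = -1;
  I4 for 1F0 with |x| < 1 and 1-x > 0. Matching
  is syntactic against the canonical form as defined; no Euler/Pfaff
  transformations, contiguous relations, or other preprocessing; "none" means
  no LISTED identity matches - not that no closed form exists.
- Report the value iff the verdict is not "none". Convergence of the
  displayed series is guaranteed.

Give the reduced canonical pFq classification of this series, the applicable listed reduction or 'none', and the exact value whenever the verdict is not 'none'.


Classification (C = 2/9): 2F1 with upper {-1/2, -1/2}, lower {5/2}, argument x = 1. Verdict: this is Gauss (I1, half-integer pattern) (x = 1; upper {-1/2, -1/2} half-integers, c = 5/2 in the evaluable pattern). Value: (5/64) * pi.

The tell: from the first term 2/9: the lower running product (prefactor 2/9) is a rising factorial.
Adjacent-term ratio: r(k) = 1 * (k-1/2) (k-1/2) / [(k+5/2) (k+1)] - poly over poly, x = 1 from leading terms; C = 2/9 at k = 0.


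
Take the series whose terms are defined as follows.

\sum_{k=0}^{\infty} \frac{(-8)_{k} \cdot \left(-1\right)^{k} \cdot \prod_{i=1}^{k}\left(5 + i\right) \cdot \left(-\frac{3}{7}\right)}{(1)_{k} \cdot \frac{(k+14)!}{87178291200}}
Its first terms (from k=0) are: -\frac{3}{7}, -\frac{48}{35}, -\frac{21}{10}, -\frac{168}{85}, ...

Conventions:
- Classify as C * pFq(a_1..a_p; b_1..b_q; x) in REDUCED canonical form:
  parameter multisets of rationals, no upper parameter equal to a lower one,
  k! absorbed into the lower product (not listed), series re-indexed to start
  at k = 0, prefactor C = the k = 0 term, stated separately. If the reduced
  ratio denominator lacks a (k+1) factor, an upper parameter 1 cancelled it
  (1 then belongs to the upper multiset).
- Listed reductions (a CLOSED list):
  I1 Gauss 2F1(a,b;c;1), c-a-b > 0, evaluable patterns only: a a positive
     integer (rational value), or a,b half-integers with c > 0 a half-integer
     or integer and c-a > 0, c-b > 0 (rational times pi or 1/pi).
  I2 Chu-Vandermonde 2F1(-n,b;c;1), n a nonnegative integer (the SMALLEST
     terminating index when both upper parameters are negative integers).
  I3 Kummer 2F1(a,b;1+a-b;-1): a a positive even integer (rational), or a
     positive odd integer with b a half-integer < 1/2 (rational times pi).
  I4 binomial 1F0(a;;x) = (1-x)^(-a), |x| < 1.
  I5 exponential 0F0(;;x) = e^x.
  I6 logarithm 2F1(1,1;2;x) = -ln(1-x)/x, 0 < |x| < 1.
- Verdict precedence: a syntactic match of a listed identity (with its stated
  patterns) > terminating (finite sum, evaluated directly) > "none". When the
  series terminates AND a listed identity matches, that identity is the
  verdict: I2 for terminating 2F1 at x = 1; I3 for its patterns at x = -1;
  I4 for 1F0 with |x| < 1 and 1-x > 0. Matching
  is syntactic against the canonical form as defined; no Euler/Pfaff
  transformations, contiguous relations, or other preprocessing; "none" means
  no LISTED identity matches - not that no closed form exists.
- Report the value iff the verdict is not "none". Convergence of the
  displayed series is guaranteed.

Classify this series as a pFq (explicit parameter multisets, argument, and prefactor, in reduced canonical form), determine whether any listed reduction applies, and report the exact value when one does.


The series (x = -1) is 2F1: upper {-8, 6}, lower {15}, prefactor -\frac{3}{7}. Verdict: the Kummer evaluation I3 matches (x = -1; c = 15 equals 1+a-b for upper {-8, 6}: listed pattern). Exact value: -\frac{39}{5}.

Structural cue: x = -1 and the running product (C = -3/7, x = -1) telescopes to a rising factorial.
Term ratio: r(k) = -1 * (k-8) (k+6) / [(k+15) (k+1)] - poly over poly, x = -1 from leading terms; C = -\frac{3}{7} at k = 0.


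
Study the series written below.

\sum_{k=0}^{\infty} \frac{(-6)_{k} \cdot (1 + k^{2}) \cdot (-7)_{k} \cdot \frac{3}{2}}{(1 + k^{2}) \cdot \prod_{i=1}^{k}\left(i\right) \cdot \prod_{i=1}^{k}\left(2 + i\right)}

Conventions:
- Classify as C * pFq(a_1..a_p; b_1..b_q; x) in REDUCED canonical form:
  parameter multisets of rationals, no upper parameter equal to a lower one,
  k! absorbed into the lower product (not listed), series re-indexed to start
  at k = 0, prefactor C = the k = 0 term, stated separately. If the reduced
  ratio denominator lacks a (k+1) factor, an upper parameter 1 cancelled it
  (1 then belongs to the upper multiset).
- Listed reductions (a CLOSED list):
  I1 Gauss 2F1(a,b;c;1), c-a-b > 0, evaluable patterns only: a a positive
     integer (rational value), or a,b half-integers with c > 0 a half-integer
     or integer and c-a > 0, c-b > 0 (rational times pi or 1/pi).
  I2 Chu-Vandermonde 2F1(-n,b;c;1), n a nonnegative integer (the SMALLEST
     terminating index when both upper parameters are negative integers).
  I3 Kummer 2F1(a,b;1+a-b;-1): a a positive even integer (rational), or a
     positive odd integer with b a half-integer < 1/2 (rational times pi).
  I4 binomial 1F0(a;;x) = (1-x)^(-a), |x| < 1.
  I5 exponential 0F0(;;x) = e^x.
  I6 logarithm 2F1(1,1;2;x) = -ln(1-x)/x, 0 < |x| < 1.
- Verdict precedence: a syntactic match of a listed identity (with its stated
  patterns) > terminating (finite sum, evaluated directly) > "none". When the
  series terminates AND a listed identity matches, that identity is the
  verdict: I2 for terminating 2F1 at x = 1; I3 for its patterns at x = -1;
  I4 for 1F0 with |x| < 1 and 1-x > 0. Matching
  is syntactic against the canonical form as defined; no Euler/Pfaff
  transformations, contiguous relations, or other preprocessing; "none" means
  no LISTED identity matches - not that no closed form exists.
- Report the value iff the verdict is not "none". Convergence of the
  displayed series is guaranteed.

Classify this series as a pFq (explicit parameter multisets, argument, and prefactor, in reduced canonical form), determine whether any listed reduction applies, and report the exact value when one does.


At argument 1: a 2F1 with upper {-7, -6}, lower {3}, scaled by C = \frac{3}{2}. Verdict: this is Chu-Vandermonde (I2) (terminating 2F1 at x = 1 with n = 6, b = -7, c = 3). Sum: \frac{2145}{8}.

First insight: with t_0 = \frac{3}{2}, the product of the first k integers (C = 3/2) is k!.
Adjacent-term ratio: r(k) = 1 * (k-7) (k-6) / [(k+3) (k+1)] - rational; roots negated = parameters, x = 1, C = \frac{3}{2}.


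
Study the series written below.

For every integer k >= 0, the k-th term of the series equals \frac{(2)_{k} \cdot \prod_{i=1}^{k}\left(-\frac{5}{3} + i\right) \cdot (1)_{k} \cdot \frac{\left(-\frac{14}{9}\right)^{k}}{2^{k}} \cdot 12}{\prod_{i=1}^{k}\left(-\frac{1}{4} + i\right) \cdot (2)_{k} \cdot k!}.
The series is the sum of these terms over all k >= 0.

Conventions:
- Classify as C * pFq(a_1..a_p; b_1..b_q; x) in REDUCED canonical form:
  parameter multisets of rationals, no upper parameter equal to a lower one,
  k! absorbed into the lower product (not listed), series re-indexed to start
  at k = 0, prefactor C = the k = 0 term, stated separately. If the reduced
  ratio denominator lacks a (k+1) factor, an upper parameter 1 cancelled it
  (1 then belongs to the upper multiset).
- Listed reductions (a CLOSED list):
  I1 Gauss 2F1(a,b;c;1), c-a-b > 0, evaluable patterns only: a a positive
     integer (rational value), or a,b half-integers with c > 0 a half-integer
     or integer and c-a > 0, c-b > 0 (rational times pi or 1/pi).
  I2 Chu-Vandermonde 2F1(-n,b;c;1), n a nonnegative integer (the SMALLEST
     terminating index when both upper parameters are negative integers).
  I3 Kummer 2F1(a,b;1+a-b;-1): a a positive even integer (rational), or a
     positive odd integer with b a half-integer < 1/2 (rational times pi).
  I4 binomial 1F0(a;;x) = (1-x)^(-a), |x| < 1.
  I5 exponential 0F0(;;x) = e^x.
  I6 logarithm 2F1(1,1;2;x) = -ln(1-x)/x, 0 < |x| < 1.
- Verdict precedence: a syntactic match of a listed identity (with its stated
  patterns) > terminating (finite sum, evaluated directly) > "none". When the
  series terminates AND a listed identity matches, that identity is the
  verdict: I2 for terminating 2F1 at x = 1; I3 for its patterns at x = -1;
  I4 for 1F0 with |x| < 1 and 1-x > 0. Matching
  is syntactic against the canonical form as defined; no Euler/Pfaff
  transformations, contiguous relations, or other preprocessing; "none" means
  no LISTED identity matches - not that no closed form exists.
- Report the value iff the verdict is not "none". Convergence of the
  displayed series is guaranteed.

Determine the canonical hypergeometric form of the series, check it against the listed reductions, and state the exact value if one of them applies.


x = -\frac{7}{9} here; the reduced form reads 2F1, upper {-\frac{2}{3}, 1}, lower {\frac{3}{4}}, C = 12. Verdict: none here - no I1-I6 shape fits x = -\frac{7}{9} with lower {\frac{3}{4}}.

First insight: t_0 being 12, the lower running product (C = 12, x = -7/9) is a rising factorial.
Term ratio: r(k) = -\frac{7}{9} * (k-\frac{2}{3}) (k+1) / [(k+\frac{3}{4}) (k+1)] - poly over poly, x = -\frac{7}{9} from leading terms; C = 12 at k = 0.


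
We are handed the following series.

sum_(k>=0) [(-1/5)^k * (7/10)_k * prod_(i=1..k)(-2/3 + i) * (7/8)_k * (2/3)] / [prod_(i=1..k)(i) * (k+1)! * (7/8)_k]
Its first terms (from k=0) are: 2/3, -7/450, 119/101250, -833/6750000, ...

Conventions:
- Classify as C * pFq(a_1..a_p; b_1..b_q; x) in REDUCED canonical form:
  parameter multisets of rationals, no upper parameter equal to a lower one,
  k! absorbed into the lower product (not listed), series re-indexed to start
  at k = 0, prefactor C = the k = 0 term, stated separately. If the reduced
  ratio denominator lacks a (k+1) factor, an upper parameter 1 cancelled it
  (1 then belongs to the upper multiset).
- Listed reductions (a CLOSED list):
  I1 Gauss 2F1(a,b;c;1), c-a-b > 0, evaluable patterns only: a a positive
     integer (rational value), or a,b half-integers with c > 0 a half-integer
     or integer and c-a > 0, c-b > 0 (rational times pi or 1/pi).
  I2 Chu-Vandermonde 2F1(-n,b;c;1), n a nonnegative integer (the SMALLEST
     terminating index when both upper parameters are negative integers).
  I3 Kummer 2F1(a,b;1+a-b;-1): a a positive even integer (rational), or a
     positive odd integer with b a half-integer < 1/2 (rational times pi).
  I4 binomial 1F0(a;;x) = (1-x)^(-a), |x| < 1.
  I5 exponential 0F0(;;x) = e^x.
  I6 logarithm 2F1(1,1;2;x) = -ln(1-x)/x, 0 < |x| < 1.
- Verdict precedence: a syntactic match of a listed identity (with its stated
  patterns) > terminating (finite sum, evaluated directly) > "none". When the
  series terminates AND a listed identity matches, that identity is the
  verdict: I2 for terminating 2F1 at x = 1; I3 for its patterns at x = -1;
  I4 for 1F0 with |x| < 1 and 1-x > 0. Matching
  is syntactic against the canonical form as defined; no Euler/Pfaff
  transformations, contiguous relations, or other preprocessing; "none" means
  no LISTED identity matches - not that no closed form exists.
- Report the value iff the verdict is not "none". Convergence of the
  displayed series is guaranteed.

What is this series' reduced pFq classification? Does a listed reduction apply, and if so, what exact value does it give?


Key observation: from the first term 2/3: the running product (C = 2/3) telescopes to a rising factorial.
Step ratio: r(k) = (-1/5) * (k+1/3) (k+7/10) / [(k+2) (k+1)] - poly over poly, x = (-1/5) from leading terms; C = 2/3 at k = 0.

x = -1/5 here; the reduced form reads 2F1, upper {1/3, 7/10}, lower {2}, C = 2/3. Verdict: none. Every listed pattern misses the 2F1 form at -1/5, upper {1/3, 7/10}.


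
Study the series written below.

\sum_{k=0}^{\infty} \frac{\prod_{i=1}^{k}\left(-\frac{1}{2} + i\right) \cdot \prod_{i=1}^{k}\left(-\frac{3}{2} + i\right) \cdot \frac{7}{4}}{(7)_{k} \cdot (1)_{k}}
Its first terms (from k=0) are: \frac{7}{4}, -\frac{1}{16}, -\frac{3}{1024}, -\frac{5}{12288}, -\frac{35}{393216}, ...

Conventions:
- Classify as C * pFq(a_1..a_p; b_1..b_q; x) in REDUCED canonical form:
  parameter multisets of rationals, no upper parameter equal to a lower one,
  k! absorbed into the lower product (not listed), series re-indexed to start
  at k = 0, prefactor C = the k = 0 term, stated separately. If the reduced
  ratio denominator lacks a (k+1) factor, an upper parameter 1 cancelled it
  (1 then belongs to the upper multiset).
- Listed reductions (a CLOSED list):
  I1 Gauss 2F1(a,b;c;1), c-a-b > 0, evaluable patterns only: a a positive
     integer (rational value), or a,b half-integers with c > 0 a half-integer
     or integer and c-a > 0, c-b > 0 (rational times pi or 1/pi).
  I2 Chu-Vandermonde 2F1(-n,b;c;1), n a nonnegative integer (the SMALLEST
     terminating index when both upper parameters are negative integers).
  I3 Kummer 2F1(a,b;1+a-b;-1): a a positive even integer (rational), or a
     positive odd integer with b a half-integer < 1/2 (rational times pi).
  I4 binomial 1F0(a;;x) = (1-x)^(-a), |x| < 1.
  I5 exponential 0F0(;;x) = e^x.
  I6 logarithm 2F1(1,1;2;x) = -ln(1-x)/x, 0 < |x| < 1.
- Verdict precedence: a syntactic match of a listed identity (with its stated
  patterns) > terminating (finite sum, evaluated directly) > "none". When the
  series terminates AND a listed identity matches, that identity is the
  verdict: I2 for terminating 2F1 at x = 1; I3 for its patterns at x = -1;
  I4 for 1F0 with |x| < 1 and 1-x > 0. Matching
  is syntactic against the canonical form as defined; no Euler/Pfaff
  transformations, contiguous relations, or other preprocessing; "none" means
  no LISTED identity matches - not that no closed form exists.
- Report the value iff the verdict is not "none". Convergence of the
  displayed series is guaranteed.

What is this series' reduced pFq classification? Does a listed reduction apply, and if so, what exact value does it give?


First insight: t_0 = \frac{7}{4} here, and the running product (C = 7/4, x = 1) telescopes to a rising factorial.
Consecutive-term ratio: r(k) = 1 * (k-\frac{1}{2}) (k+\frac{1}{2}) / [(k+7) (k+1)] - rational; roots negated = parameters, x = 1, C = \frac{7}{4}.

x = 1 here; the reduced form reads 2F1, upper {-\frac{1}{2}, \frac{1}{2}}, lower {7}, C = \frac{7}{4}. Verdict: Gauss (I1, half-integer pattern) applies (x = 1; upper {-\frac{1}{2}, \frac{1}{2}} half-integers, c = 7 in the evaluable pattern). Its exact value is \frac{524288}{99099} / \pi.


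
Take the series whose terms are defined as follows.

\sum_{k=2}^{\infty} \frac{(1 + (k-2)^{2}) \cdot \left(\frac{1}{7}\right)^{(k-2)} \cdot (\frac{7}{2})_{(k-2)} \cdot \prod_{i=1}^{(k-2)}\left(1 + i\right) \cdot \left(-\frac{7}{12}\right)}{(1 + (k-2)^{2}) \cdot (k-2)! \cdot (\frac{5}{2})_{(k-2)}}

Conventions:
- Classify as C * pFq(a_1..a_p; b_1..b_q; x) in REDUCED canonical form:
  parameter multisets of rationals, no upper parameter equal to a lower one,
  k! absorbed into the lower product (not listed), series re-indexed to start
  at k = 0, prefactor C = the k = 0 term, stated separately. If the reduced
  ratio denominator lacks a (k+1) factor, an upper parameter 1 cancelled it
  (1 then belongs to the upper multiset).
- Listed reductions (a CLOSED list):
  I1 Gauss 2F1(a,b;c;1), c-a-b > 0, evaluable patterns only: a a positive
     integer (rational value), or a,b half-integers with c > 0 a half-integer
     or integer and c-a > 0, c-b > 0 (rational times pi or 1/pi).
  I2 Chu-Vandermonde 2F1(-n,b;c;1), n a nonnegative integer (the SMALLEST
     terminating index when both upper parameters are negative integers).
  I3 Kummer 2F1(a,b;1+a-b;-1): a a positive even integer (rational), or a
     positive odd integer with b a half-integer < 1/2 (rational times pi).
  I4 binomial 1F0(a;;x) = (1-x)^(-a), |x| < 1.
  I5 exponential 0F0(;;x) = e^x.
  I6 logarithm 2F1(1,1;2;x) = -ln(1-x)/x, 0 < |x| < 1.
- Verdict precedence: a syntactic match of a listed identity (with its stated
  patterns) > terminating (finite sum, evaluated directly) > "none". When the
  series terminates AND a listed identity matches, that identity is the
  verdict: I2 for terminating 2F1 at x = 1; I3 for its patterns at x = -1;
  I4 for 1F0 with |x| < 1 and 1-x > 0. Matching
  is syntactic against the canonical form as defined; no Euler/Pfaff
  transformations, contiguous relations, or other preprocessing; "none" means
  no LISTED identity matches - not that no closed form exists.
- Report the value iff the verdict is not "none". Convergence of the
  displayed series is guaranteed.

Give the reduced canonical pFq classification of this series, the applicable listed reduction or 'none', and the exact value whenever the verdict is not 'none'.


Key observation: t_0 being -\frac{7}{12}, k^2 + 1 divides numerator and denominator alike; prefactor -7/12 after cancelling.
Step ratio: r(k) = \frac{1}{7} * (k+2) (k+\frac{7}{2}) / [(k+\frac{5}{2}) (k+1)] - poly over poly, x = \frac{1}{7} from leading terms; C = -\frac{7}{12} at k = 0.

At argument \frac{1}{7}: a 2F1 with upper {2, \frac{7}{2}}, lower {\frac{5}{2}}, scaled by C = -\frac{7}{12}. Verdict: none - this 2F1 at x = \frac{1}{7} matches no listed pattern, and upper {2, \frac{7}{2}} holds no stopper.


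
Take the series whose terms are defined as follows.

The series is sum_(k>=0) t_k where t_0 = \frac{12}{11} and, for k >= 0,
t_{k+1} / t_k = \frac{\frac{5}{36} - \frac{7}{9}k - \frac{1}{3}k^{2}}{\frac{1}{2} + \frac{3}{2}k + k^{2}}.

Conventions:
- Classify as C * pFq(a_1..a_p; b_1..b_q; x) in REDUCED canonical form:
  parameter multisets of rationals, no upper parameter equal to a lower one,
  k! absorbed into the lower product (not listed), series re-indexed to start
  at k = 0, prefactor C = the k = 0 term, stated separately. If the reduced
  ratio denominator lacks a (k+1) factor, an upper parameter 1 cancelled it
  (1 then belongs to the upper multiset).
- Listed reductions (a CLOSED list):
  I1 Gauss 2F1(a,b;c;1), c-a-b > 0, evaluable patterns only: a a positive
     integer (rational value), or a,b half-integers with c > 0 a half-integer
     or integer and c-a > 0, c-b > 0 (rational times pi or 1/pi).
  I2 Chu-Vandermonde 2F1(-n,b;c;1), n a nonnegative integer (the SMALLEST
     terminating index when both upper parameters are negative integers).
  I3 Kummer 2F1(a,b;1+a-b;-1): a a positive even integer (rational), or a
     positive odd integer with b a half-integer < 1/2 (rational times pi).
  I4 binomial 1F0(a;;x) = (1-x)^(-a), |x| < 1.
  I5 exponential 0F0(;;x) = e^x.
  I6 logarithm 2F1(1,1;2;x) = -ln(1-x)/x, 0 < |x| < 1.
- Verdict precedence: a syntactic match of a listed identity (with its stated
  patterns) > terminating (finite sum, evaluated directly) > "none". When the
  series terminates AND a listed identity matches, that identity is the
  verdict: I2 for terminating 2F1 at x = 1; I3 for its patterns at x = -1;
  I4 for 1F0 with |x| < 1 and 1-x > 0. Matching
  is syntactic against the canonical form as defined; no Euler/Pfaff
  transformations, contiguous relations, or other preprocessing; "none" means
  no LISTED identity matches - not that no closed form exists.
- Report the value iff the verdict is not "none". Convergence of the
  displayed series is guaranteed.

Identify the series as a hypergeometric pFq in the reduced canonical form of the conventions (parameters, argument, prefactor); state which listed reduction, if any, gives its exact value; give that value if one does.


The series (x = -\frac{1}{3}) is 2F1: upper {-\frac{1}{6}, \frac{5}{2}}, lower {\frac{1}{2}}, prefactor \frac{12}{11}. Verdict: none. Every listed pattern misses the 2F1 form at -\frac{1}{3}, upper {-\frac{1}{6}, \frac{5}{2}}.

Key observation: t_0 being \frac{12}{11}, roots of the ratio polynomials (prefactor 12/11) are the negated parameters.
Ratio: r(k) = -\frac{1}{3} * (k-\frac{1}{6}) (k+\frac{5}{2}) / [(k+\frac{1}{2}) (k+1)] - rational; roots negated = parameters, x = -\frac{1}{3}, C = \frac{12}{11}.


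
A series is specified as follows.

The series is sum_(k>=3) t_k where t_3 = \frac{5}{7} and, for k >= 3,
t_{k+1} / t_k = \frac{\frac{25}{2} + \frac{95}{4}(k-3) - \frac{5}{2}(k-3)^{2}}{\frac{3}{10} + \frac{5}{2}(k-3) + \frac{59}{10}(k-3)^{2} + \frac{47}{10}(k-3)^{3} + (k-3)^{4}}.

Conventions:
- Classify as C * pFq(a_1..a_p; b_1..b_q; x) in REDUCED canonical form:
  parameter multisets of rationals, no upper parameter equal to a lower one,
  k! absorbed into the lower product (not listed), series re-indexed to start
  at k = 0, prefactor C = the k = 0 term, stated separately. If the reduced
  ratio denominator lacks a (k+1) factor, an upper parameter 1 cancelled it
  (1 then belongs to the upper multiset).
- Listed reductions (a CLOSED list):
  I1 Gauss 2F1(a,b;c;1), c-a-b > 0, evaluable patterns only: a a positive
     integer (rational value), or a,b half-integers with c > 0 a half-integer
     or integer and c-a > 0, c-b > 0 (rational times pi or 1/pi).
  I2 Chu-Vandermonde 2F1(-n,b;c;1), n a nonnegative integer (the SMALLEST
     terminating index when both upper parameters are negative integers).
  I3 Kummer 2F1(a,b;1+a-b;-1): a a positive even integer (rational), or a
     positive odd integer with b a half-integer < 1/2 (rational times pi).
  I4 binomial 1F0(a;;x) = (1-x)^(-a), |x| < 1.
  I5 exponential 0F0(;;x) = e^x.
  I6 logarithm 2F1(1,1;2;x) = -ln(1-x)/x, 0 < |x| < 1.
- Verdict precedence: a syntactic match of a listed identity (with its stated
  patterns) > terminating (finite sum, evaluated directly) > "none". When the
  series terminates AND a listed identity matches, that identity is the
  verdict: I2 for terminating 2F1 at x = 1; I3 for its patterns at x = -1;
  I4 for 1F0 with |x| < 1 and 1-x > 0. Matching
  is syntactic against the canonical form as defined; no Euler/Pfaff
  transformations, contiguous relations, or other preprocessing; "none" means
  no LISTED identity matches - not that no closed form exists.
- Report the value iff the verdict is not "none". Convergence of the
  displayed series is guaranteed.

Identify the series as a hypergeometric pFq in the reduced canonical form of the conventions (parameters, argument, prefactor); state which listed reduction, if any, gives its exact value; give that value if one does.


With C = \frac{5}{7}: the canonical form is 1F2(-10; \frac{1}{5}, 3; -\frac{5}{2}). Verdict: terminating (-10 upstairs). 11 nonzero terms in all; added directly. Hence: \frac{12764640144548907449835965}{83334992430280501886976}.

The tell: from the first term \frac{5}{7}: cancel k + 1/2 from the displayed ratio first; then C = 5/7, x = -5/2.
Step ratio: r(k) = -\frac{5}{2} * (k-10) / [(k+\frac{1}{5}) (k+3) (k+1)] - rational; roots negated = parameters, x = -\frac{5}{2}, C = \frac{5}{7}.


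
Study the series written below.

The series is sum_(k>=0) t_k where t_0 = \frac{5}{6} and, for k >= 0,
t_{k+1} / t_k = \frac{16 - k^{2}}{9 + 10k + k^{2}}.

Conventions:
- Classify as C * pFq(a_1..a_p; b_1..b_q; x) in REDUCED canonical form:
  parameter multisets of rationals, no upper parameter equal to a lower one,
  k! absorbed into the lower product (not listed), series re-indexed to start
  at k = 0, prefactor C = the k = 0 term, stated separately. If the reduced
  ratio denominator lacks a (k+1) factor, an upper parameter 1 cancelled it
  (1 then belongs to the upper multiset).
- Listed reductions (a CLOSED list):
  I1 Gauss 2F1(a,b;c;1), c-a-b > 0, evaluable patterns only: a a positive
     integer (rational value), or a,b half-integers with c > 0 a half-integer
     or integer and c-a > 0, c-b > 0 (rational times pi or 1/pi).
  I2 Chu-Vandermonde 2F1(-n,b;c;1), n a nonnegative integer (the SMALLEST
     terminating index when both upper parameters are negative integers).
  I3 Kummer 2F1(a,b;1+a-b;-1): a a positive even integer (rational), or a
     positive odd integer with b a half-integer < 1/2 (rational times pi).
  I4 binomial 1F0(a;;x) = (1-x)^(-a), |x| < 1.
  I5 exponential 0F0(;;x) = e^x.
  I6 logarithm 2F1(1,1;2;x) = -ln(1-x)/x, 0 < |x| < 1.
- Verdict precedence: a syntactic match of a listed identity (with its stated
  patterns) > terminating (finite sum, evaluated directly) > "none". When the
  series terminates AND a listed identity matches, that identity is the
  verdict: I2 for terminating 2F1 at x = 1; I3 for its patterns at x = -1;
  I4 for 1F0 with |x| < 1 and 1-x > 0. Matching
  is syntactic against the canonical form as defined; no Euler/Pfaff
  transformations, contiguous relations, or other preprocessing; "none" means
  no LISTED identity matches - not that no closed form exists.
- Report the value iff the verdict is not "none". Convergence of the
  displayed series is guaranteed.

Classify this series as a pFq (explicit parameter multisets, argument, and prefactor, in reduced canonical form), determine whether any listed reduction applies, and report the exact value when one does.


This is \frac{5}{6} * 2F1(-4, 4; 9; -1) in reduced canonical form. Verdict: Kummer's theorem (I3) matches (x = -1; c = 9 equals 1+a-b for upper {-4, 4}: listed pattern). Hence: \frac{35}{9}.

Key step: t_0 = \frac{5}{6} here, and the expanded ratio factors over Q; C = 5/6, x = -1, roots give parameters.
Step ratio: r(k) = -1 * (k-4) (k+4) / [(k+9) (k+1)] - rational in k. x = -1; t_0 = \frac{5}{6}; negate the roots.


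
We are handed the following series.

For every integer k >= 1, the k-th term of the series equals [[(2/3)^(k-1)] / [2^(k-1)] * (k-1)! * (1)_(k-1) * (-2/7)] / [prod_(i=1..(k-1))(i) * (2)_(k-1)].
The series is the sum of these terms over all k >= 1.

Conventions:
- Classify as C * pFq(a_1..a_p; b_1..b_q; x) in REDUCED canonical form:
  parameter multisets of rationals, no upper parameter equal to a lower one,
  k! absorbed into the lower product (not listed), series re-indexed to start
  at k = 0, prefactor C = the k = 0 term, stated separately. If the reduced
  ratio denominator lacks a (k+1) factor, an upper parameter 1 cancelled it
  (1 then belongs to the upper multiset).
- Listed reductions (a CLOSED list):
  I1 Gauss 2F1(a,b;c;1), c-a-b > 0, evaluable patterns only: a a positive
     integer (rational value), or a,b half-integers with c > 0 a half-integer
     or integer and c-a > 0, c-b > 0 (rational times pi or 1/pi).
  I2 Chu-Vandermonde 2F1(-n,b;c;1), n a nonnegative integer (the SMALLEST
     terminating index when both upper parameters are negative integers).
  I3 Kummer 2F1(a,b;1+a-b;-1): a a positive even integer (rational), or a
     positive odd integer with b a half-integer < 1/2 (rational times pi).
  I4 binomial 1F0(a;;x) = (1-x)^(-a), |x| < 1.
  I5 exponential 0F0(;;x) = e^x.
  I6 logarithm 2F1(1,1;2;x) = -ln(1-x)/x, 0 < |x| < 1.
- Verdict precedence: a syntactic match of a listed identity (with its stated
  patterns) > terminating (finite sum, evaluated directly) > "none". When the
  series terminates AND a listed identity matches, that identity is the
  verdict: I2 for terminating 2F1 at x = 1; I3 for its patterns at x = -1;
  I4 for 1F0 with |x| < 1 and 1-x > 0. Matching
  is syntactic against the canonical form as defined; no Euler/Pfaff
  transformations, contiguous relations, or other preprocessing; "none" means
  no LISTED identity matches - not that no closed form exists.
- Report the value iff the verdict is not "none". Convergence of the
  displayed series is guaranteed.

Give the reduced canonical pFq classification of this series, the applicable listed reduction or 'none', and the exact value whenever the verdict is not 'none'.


First insight: from the first term -2/7: the product of the first k integers (C = -2/7) is k!.
Step ratio: r(k) = (1/3) * (k+1) (k+1) / [(k+2) (k+1)] - poly over poly, x = (1/3) from leading terms; C = -2/7 at k = 0.

x = 1/3 here; the reduced form reads 2F1, upper {1, 1}, lower {2}, C = -2/7. Verdict: the logarithmic series (I6) matches (the logarithm: parameters (1,1;2), x = 1/3). Hence: (6/7) * ln(2/3).


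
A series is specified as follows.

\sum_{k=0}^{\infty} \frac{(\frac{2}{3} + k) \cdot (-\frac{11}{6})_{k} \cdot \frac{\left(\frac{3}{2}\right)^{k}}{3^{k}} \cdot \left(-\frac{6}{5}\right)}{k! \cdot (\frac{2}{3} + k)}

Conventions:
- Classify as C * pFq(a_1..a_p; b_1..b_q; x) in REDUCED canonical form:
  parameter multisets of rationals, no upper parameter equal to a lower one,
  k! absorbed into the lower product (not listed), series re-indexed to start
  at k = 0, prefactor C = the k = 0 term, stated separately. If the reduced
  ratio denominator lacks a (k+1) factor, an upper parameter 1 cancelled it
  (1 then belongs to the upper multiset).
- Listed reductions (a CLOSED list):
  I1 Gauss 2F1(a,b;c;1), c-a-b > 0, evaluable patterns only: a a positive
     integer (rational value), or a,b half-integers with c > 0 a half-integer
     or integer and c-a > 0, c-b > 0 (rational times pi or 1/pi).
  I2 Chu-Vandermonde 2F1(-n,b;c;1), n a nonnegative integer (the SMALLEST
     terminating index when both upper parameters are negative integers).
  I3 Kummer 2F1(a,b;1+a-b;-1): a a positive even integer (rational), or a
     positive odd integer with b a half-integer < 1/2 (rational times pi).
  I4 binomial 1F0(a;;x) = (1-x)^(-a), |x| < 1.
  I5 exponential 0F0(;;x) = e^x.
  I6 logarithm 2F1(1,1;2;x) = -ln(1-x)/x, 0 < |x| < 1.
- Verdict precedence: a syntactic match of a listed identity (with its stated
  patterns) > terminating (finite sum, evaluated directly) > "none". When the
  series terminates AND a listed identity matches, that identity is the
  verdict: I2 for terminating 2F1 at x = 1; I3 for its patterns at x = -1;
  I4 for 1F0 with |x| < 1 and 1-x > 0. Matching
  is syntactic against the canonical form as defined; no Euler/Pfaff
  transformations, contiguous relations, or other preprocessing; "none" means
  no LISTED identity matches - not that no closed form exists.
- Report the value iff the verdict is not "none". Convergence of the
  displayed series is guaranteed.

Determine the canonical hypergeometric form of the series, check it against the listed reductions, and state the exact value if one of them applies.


With C = -\frac{6}{5}: the canonical form is 1F0(-\frac{11}{6}; -; \frac{1}{2}). Verdict (x = \frac{1}{2}): the binomial series (I4) applies (the 1F0 binomial series: exponent 11/6, x = \frac{1}{2}). Sum: \left(-\frac{6}{5}\right) \cdot \left(\frac{1}{2}\right)^{\frac{11}{6}}.

First insight: t_0 = -\frac{6}{5} here, and the two k-th powers (C = -6/5) combine into one argument.
Adjacent-term ratio: r(k) = \frac{1}{2} * (k-\frac{11}{6}) / [(k+1)] - rational; roots negated = parameters, x = \frac{1}{2}, C = -\frac{6}{5}.


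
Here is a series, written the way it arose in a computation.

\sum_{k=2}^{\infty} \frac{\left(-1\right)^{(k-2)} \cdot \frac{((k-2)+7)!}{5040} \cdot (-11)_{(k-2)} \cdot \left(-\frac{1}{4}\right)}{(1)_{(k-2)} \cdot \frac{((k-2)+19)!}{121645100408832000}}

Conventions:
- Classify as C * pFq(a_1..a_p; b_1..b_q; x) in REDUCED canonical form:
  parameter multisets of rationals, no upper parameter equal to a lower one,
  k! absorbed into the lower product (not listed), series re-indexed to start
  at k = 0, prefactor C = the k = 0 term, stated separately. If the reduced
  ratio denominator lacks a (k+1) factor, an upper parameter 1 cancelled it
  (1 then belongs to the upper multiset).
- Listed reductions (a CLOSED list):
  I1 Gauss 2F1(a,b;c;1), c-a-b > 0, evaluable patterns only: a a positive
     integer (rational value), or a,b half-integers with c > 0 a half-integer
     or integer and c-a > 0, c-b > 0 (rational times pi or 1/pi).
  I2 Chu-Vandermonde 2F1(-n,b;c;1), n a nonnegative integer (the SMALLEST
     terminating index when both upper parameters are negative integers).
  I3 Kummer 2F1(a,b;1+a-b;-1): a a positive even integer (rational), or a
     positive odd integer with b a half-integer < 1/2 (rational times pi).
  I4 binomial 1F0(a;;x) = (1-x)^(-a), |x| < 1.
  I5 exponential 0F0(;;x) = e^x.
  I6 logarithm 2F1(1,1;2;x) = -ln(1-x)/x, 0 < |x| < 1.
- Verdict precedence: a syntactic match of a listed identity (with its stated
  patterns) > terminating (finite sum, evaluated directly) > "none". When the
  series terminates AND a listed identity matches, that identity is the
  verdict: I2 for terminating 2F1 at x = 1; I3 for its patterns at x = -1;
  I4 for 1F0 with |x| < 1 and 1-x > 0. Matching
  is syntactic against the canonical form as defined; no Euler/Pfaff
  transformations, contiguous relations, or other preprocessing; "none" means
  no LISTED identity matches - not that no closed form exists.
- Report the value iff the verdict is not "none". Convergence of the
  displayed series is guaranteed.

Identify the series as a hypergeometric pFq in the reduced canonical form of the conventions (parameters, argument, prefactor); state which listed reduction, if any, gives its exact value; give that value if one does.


This is -\frac{1}{4} * 2F1(-11, 8; 20; -1) in reduced canonical form. Verdict: this is Kummer's theorem (I3) (x = -1; c = 20 equals 1+a-b for upper {-11, 8}: listed pattern). Exact value: -\frac{969}{70}.

Key observation: with t_0 = -\frac{1}{4}, the denominator's factorial ratio (C = -1/4) is a lower Pochhammer.
Ratio: r(k) = -1 * (k-11) (k+8) / [(k+20) (k+1)] ; factor over Q: parameters, x = -1, and C = -\frac{1}{4}.
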